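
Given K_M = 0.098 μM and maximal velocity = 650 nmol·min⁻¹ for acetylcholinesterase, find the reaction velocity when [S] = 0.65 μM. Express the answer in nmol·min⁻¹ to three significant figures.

565 nmol·min⁻¹

[S]/(Km+[S]) = 0.65/0.7480 = 0.8690, the fractional saturation.
v = 0.8690 × Vmax = 0.8690 × 650 = 565 nmol·min⁻¹.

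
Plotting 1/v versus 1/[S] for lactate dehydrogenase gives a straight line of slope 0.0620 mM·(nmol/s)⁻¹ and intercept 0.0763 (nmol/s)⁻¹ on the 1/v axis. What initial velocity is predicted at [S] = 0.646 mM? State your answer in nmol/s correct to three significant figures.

The y-intercept is 1/Vmax, so Vmax = 1/0.0763 = 13.1 nmol/s.
The slope is Km/Vmax, so Km = 0.0620 × 13.1 = 0.813 mM.
Then v = 13.1 × 0.646/(0.813 + 0.646) = 5.80 nmol/s.

5.80 nmol/s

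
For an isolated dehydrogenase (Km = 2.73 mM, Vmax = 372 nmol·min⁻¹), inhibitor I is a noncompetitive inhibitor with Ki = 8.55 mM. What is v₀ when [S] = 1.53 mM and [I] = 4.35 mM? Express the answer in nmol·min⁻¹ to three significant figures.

α = 1 + [I]/Ki = 1 + 4.35/8.55 = 1.509.
For a noncompetitive inhibitor, Vmax is reduced to Vmax/α while Km is unchanged: Km,app = 2.73 mM, Vmax,app = 247 nmol·min⁻¹.
v = Vmax,app·[S]/(Km,app + [S]) = 247 × 1.53/(2.73 + 1.53) = 88.6 nmol·min⁻¹.

88.6 nmol·min⁻¹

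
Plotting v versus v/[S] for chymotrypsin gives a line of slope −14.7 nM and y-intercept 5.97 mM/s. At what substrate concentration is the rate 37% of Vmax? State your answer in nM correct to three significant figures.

8.63 nM

The Eadie–Hofstee slope gives Km = 14.7 nM (slope = −Km).
v/Vmax = [S]/(Km+[S]) = 0.37 ⇒ [S] = Km·0.37/(1−0.37) = 14.7 × 0.5873 = 8.63 nM.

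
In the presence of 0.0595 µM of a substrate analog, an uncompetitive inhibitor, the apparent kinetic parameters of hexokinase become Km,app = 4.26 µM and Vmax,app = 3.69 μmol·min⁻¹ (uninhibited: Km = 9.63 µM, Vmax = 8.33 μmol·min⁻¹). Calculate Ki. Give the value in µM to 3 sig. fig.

Uncompetitive: Vmax,app = Vmax/α (and Km,app = Km/α) with α = 1 + [I]/Ki.
α = Vmax/Vmax,app = 8.33/3.69 = 2.257.
Ki = [I]/(α − 1) = 0.0595/1.257 = 0.0473 µM.

0.0473 µM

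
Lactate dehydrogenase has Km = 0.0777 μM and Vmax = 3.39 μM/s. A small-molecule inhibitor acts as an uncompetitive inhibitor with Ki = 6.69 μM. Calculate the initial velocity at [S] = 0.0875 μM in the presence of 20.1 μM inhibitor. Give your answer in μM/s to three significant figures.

0.693 μM/s

With α = 1 + [I]/Ki = 1 + 20.1/6.69 = 4.004, the uncompetitive rate law is v = (Vmax/α)·[S] / (Km/α + [S]).
v = (3.39/4.004)×0.0875 / (0.0777/4.004 + 0.0875) = 0.07407/0.1069 = 0.693 μM/s.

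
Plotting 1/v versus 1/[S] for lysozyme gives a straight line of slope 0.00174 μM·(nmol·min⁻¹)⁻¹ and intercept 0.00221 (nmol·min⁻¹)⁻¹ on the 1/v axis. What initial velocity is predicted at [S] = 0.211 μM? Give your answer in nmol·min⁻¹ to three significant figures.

The y-intercept is 1/Vmax, so Vmax = 1/0.00221 = 452 nmol·min⁻¹.
The slope is Km/Vmax, so Km = 0.00174 × 452 = 0.787 μM.
Then v = 452 × 0.211/(0.787 + 0.211) = 95.6 nmol·min⁻¹.

95.6 nmol·min⁻¹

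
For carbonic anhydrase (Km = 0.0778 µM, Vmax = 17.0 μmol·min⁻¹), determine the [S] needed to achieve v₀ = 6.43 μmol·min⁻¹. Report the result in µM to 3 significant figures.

0.0473 µM

The required fractional saturation is v/Vmax = 6.43/17.0 = 0.3782.
Then [S]/(Km+[S]) = 0.3782 ⇒ [S] = 0.0778 × 0.3782/(1 − 0.3782) = 0.0473 µM.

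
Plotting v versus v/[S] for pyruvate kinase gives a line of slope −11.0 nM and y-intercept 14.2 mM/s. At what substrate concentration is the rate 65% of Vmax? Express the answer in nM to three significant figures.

20.4 nM

The Eadie–Hofstee slope gives Km = 11.0 nM (slope = −Km).
v/Vmax = [S]/(Km+[S]) = 0.65 ⇒ [S] = Km·0.65/(1−0.65) = 11.0 × 1.857 = 20.4 nM.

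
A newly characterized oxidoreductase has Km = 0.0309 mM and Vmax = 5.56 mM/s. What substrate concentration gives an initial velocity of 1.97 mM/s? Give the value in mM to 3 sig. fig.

0.0170 mM

The required fractional saturation is v/Vmax = 1.97/5.56 = 0.3543.
Then [S]/(Km+[S]) = 0.3543 ⇒ [S] = 0.0309 × 0.3543/(1 − 0.3543) = 0.0170 mM.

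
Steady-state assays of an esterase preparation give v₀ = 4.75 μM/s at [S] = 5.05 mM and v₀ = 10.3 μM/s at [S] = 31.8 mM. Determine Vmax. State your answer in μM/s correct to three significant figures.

In reciprocal form, 1/v = (Km/Vmax)·(1/[S]) + 1/Vmax. The two points give (1/[S], 1/v) = (0.1980, 0.2105) and (0.03145, 0.09709).
Slope = (0.2105 − 0.09709)/(0.1980 − 0.03145) = 0.6810; intercept = 0.2105 − 0.6810×0.1980 = 0.07567.
Vmax = 1/intercept = 13.2 μM/s; Km = slope × Vmax = 0.6810 × 13.2 = 9.00 mM.

13.2 μM/s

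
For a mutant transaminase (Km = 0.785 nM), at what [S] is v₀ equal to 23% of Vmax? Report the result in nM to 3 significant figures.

0.234 nM

v/Vmax = [S]/(Km+[S]) = 0.23, so [S] = Km·0.23/(1 − 0.23) = 0.785 × 0.2987.
[S] = 0.234 nM.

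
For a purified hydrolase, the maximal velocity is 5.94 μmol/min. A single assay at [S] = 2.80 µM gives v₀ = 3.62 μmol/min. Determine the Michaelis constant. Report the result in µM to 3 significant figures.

1.79 µM

From v = Vmax[S]/(Km+[S]), Km = [S](Vmax − v)/v.
Km = 2.80 × (5.94 − 3.62) / 3.62 = 6.496/3.62 = 1.79 µM.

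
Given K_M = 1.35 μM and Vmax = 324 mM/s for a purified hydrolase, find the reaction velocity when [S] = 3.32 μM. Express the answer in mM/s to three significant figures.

v = Vmax·[S]/(Km + [S]) = 324 × 3.32 / (1.35 + 3.32)
  = 1076 / 4.670 = 230 mM/s.

230 mM/s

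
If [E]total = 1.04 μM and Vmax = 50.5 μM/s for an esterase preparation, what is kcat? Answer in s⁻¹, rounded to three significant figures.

kcat = Vmax/[E]total = 50.5 μM/s / 1.04 μM = 48.6 s⁻¹.

48.6 s⁻¹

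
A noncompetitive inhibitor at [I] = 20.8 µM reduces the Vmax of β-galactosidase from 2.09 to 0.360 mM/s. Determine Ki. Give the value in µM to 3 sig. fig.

4.33 µM

Noncompetitive: Vmax,app = Vmax/α with α = 1 + [I]/Ki.
α = Vmax/Vmax,app = 2.09/0.360 = 5.806.
Ki = [I]/(α − 1) = 20.8/4.806 = 4.33 µM.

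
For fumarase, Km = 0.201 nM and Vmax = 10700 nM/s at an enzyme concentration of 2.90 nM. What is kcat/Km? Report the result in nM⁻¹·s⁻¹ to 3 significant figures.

kcat = Vmax/[E]total = 10700/2.90 = 3690 s⁻¹.
kcat/Km = 3690/0.201 = 18400 nM⁻¹·s⁻¹.

18400 nM⁻¹·s⁻¹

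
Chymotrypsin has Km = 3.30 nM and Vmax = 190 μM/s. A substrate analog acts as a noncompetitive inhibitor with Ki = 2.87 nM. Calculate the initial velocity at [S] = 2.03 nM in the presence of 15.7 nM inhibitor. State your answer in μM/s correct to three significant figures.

11.2 μM/s

With α = 1 + [I]/Ki = 1 + 15.7/2.87 = 6.470, the noncompetitive rate law is v = (Vmax/α)·[S] / (Km + [S]).
v = (190/6.470)×2.03 / (3.30 + 2.03) = 59.61/5.330 = 11.2 μM/s.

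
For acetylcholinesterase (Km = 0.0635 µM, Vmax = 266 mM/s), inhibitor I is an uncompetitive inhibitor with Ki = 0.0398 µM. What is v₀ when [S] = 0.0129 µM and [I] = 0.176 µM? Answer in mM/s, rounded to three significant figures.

25.7 mM/s

α = 1 + [I]/Ki = 1 + 0.176/0.0398 = 5.422.
For an uncompetitive inhibitor, both parameters are divided by α, giving Vmax/α and Km/α: Km,app = 0.0117 µM, Vmax,app = 49.1 mM/s.
v = Vmax,app·[S]/(Km,app + [S]) = 49.1 × 0.0129/(0.0117 + 0.0129) = 25.7 mM/s.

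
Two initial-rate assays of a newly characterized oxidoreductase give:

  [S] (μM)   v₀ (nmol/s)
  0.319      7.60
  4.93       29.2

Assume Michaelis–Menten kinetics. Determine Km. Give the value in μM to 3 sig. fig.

1.21 μM

In reciprocal form, 1/v = (Km/Vmax)·(1/[S]) + 1/Vmax. The two points give (1/[S], 1/v) = (3.135, 0.1316) and (0.2028, 0.03425).
Slope = (0.1316 − 0.03425)/(3.135 − 0.2028) = 0.03320; intercept = 0.1316 − 0.03320×3.135 = 0.02751.
Vmax = 1/intercept = 36.3 nmol/s; Km = slope × Vmax = 0.03320 × 36.3 = 1.21 μM.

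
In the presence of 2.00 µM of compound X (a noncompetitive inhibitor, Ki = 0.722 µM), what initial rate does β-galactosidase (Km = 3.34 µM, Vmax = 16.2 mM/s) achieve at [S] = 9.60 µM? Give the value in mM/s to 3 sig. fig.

With α = 1 + [I]/Ki = 1 + 2.00/0.722 = 3.770, the noncompetitive rate law is v = (Vmax/α)·[S] / (Km + [S]).
v = (16.2/3.770)×9.60 / (3.34 + 9.60) = 41.25/12.94 = 3.19 mM/s.

3.19 mM/s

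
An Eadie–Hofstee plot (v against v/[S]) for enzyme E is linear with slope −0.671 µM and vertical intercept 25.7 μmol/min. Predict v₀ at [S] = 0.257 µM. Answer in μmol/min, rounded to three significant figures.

7.12 μmol/min

In the Eadie–Hofstee form v = Vmax − Km·(v/[S]), the slope is −Km and the intercept is Vmax, so Km = 0.671 µM and Vmax = 25.7 μmol/min.
v = 25.7 × 0.257/(0.671 + 0.257) = 7.12 μmol/min.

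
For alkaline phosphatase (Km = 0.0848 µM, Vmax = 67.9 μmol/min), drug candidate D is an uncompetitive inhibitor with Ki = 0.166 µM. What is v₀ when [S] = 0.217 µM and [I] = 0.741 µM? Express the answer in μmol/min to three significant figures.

With α = 1 + [I]/Ki = 1 + 0.741/0.166 = 5.464, the uncompetitive rate law is v = (Vmax/α)·[S] / (Km/α + [S]).
v = (67.9/5.464)×0.217 / (0.0848/5.464 + 0.217) = 2.697/0.2325 = 11.6 μmol/min.

11.6 μmol/min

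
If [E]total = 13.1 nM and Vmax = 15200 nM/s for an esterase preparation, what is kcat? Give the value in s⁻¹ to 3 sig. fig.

kcat = Vmax/[E]total = 15200 nM/s / 13.1 nM = 1160 s⁻¹.

1160 s⁻¹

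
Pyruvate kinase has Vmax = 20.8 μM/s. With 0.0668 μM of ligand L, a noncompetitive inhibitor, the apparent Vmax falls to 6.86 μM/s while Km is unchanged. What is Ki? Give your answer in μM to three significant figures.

0.0329 μM

Noncompetitive: Vmax,app = Vmax/α with α = 1 + [I]/Ki.
α = Vmax/Vmax,app = 20.8/6.86 = 3.032.
Since α = 1 + [I]/Ki, [I]/Ki = 3.032 − 1 = 2.032 and Ki = 0.0668/2.032 = 0.0329 μM.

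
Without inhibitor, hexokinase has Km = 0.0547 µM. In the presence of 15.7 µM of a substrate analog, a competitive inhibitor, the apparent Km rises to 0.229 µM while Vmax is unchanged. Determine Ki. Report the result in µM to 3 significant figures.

Competitive: Km,app = α·Km with α = 1 + [I]/Ki.
α = Km,app/Km = 0.229/0.0547 = 4.186.
Ki = [I]/(α − 1) = 15.7/3.186 = 4.93 µM.

4.93 µM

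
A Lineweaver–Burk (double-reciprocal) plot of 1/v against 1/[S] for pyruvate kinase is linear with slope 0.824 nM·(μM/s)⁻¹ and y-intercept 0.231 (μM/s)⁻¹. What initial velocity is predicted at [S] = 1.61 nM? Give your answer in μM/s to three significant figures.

The y-intercept is 1/Vmax, so Vmax = 1/0.231 = 4.33 μM/s.
The slope is Km/Vmax, so Km = 0.824 × 4.33 = 3.57 nM.
Then v = 4.33 × 1.61/(3.57 + 1.61) = 1.35 μM/s.

1.35 μM/s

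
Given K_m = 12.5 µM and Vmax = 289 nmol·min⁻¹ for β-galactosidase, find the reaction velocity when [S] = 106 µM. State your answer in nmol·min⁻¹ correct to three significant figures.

259 nmol·min⁻¹

v = Vmax·[S]/(Km + [S]) = 289 × 106 / (12.5 + 106)
  = 30630 / 118.5 = 259 nmol·min⁻¹.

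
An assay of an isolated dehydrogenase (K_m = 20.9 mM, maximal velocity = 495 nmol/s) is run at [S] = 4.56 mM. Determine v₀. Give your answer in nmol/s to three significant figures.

v = Vmax·[S]/(Km + [S]) = 495 × 4.56 / (20.9 + 4.56)
  = 2257 / 25.46 = 88.7 nmol/s.

88.7 nmol/s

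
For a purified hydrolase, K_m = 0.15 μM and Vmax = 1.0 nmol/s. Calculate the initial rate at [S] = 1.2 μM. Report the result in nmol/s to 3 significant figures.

0.889 nmol/s

v = Vmax·[S]/(Km + [S]) = 1.0 × 1.2 / (0.15 + 1.2)
  = 1.200 / 1.350 = 0.889 nmol/s.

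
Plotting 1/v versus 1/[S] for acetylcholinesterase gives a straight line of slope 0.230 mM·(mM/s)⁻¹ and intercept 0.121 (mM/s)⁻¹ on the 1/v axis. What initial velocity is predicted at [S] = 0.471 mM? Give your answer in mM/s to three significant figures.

The y-intercept is 1/Vmax, so Vmax = 1/0.121 = 8.26 mM/s.
The slope is Km/Vmax, so Km = 0.230 × 8.26 = 1.90 mM.
Then v = 8.26 × 0.471/(1.90 + 0.471) = 1.64 mM/s.

1.64 mM/s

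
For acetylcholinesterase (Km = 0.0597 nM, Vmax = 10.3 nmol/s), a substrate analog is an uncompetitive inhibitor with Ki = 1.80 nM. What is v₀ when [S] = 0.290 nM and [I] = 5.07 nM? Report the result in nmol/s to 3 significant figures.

α = 1 + [I]/Ki = 1 + 5.07/1.80 = 3.817.
For an uncompetitive inhibitor, both parameters are divided by α, giving Vmax/α and Km/α: Km,app = 0.0156 nM, Vmax,app = 2.70 nmol/s.
v = Vmax,app·[S]/(Km,app + [S]) = 2.70 × 0.290/(0.0156 + 0.290) = 2.56 nmol/s.

2.56 nmol/s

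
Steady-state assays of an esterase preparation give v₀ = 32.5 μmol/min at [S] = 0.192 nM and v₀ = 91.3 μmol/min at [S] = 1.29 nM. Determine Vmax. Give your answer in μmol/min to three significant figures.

134 μmol/min

From v = Vmax[S]/(Km+[S]), each point gives Vmax = v(Km+[S])/[S].
Equating: 32.5(Km+0.192)/0.192 = 91.3(Km+1.29)/1.29.
169.3·Km + 32.5 = 70.78·Km + 91.3, so (169.3 − 70.78)·Km = 91.3 − 32.5.
Km = 58.80/98.50 = 0.597 nM; then Vmax = 32.5(0.597+0.192)/0.192 = 134 μmol/min.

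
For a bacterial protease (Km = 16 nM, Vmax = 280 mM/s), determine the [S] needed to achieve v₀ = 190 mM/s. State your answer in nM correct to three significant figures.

Rearranging v = Vmax[S]/(Km+[S]) gives [S] = Km·v/(Vmax − v).
[S] = 16 × 190 / (280 − 190) = 3040/90.00 = 33.8 nM.

33.8 nM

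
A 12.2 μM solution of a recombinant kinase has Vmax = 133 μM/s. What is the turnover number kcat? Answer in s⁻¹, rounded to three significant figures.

10.9 s⁻¹

kcat = Vmax/[E]total = 133 μM/s / 12.2 μM = 10.9 s⁻¹.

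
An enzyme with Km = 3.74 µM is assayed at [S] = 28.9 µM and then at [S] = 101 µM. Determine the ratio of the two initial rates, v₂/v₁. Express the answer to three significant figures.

The fractional saturations are [S]/(Km+[S]) = 28.9/32.64 = 0.8854 and 101/104.7 = 0.9643.
v₂/v₁ is just their ratio: 0.9643/0.8854 = 1.09.

1.09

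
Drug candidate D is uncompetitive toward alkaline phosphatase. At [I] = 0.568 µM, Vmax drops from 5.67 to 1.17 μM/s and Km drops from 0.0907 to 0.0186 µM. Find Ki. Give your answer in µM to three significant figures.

0.148 µM

Uncompetitive: Vmax,app = Vmax/α (and Km,app = Km/α) with α = 1 + [I]/Ki.
α = Vmax/Vmax,app = 5.67/1.17 = 4.846.
Since α = 1 + [I]/Ki, [I]/Ki = 4.846 − 1 = 3.846 and Ki = 0.568/3.846 = 0.148 µM.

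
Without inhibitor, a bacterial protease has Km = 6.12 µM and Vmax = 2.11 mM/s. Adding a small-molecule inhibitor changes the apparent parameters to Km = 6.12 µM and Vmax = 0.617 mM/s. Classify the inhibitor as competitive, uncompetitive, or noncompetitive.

Vmax decreases (2.11 → 0.617 mM/s) while Km is unchanged — pure noncompetitive inhibition.

noncompetitive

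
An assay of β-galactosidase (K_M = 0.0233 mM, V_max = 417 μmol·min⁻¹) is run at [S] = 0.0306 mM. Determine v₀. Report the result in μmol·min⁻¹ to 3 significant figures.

237 μmol·min⁻¹

[S]/(Km+[S]) = 0.0306/0.05390 = 0.5677, the fractional saturation.
v = 0.5677 × Vmax = 0.5677 × 417 = 237 μmol·min⁻¹.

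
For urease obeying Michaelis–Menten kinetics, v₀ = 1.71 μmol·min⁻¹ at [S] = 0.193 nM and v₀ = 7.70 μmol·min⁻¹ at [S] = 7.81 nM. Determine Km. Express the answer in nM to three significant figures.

0.761 nM

From v = Vmax[S]/(Km+[S]), each point gives Vmax = v(Km+[S])/[S].
Equating: 1.71(Km+0.193)/0.193 = 7.70(Km+7.81)/7.81.
8.860·Km + 1.71 = 0.9859·Km + 7.70, so (8.860 − 0.9859)·Km = 7.70 − 1.71.
Km = 5.990/7.874 = 0.761 nM; then Vmax = 1.71(0.761+0.193)/0.193 = 8.45 μmol·min⁻¹.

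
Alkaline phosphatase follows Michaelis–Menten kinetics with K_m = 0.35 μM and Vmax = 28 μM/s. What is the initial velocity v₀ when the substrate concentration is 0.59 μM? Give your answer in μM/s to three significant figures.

[S]/(Km+[S]) = 0.59/0.9400 = 0.6277, the fractional saturation.
v = 0.6277 × Vmax = 0.6277 × 28 = 17.6 μM/s.

17.6 μM/s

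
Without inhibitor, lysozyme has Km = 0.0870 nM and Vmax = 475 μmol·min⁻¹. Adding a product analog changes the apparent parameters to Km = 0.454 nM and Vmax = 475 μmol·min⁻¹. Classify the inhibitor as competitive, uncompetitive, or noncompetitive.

Km increases (0.0870 → 0.454 nM) while Vmax is unchanged — the hallmark of competitive inhibition.

competitive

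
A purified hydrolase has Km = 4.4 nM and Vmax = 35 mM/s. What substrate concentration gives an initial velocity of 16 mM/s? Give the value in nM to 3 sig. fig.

Rearranging v = Vmax[S]/(Km+[S]) gives [S] = Km·v/(Vmax − v).
[S] = 4.4 × 16 / (35 − 16) = 70.40/19.00 = 3.71 nM.

3.71 nM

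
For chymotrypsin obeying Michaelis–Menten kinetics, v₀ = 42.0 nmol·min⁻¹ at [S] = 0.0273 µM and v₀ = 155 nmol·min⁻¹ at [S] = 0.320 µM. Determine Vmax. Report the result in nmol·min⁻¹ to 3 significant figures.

207 nmol·min⁻¹

From v = Vmax[S]/(Km+[S]), each point gives Vmax = v(Km+[S])/[S].
Equating: 42.0(Km+0.0273)/0.0273 = 155(Km+0.320)/0.320.
1538·Km + 42.0 = 484.4·Km + 155, so (1538 − 484.4)·Km = 155 − 42.0.
Km = 113.0/1054 = 0.107 µM; then Vmax = 42.0(0.107+0.0273)/0.0273 = 207 nmol·min⁻¹.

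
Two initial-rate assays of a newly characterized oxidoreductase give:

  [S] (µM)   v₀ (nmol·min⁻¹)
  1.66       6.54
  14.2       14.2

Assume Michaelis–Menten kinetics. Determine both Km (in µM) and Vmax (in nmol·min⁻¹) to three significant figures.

From v = Vmax[S]/(Km+[S]), each point gives Vmax = v(Km+[S])/[S].
Equating: 6.54(Km+1.66)/1.66 = 14.2(Km+14.2)/14.2.
3.940·Km + 6.54 = 1.000·Km + 14.2, so (3.940 − 1.000)·Km = 14.2 − 6.54.
Km = 7.660/2.940 = 2.61 µM; then Vmax = 6.54(2.61+1.66)/1.66 = 16.8 nmol·min⁻¹.

Km = 2.61 µM; Vmax = 16.8 nmol·min⁻¹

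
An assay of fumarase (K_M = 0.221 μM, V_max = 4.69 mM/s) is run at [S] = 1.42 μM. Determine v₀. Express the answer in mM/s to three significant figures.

[S]/(Km+[S]) = 1.42/1.641 = 0.8653, the fractional saturation.
v = 0.8653 × Vmax = 0.8653 × 4.69 = 4.06 mM/s.

4.06 mM/s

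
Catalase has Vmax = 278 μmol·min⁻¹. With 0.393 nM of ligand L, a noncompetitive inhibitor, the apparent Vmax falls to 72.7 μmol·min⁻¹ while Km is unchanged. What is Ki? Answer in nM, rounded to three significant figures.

0.139 nM

Noncompetitive: Vmax,app = Vmax/α with α = 1 + [I]/Ki.
α = Vmax/Vmax,app = 278/72.7 = 3.824.
Since α = 1 + [I]/Ki, [I]/Ki = 3.824 − 1 = 2.824 and Ki = 0.393/2.824 = 0.139 nM.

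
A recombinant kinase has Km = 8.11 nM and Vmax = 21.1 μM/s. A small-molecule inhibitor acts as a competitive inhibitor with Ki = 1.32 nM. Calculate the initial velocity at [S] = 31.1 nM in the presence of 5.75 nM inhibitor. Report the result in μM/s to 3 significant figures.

With α = 1 + [I]/Ki = 1 + 5.75/1.32 = 5.356, the competitive rate law is v = Vmax[S] / (αKm + [S]).
v = 21.1×31.1 / (5.356×8.11 + 31.1) = 656.2/74.54 = 8.80 μM/s.

8.80 μM/s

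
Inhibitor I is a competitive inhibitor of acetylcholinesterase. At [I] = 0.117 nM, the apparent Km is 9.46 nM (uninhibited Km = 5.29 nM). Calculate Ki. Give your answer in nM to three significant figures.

0.148 nM

Competitive: Km,app = α·Km with α = 1 + [I]/Ki.
α = Km,app/Km = 9.46/5.29 = 1.788.
Ki = [I]/(α − 1) = 0.117/0.7883 = 0.148 nM.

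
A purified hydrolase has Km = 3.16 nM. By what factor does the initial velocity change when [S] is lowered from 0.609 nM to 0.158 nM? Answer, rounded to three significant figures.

0.295

Since Vmax cancels, v₂/v₁ = [S]₂(Km+[S]₁) / [S]₁(Km+[S]₂).
= 0.158×(3.16+0.609) / (0.609×(3.16+0.158)) = 0.5955/2.021 = 0.295.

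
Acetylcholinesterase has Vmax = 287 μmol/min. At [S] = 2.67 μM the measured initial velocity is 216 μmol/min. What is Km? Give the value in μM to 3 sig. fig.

v/Vmax = 216/287 = 0.7526 = [S]/(Km+[S]).
So Km + [S] = [S]/0.7526 = 3.548 μM, giving Km = 3.548 − 2.67 = 0.878 μM.

0.878 μM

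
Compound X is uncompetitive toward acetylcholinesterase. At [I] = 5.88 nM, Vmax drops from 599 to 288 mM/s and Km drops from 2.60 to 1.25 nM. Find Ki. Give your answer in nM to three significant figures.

5.45 nM

Uncompetitive: Vmax,app = Vmax/α (and Km,app = Km/α) with α = 1 + [I]/Ki.
α = Vmax/Vmax,app = 599/288 = 2.080.
Ki = [I]/(α − 1) = 5.88/1.080 = 5.45 nM.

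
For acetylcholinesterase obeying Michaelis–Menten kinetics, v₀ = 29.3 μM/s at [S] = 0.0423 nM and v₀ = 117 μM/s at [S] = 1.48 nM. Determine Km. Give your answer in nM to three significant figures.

In reciprocal form, 1/v = (Km/Vmax)·(1/[S]) + 1/Vmax. The two points give (1/[S], 1/v) = (23.64, 0.03413) and (0.6757, 0.008547).
Slope = (0.03413 − 0.008547)/(23.64 − 0.6757) = 0.001114; intercept = 0.03413 − 0.001114×23.64 = 0.007794.
Vmax = 1/intercept = 128 μM/s; Km = slope × Vmax = 0.001114 × 128 = 0.143 nM.

0.143 nM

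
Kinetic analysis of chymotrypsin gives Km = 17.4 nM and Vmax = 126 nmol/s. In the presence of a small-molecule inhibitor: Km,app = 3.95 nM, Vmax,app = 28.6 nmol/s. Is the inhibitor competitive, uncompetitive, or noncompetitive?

uncompetitive

Both Km and Vmax decrease by the same factor (~4.41-fold) — characteristic of uncompetitive inhibition.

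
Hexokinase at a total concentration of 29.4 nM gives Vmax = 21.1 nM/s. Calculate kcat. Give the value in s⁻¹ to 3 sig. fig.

0.718 s⁻¹

kcat = Vmax/[E]total = 21.1 nM/s / 29.4 nM = 0.718 s⁻¹.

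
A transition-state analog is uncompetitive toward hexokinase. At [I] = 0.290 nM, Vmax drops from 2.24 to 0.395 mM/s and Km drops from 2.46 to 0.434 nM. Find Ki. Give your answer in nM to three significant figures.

0.0621 nM

Uncompetitive: Vmax,app = Vmax/α (and Km,app = Km/α) with α = 1 + [I]/Ki.
α = Vmax/Vmax,app = 2.24/0.395 = 5.671.
Since α = 1 + [I]/Ki, [I]/Ki = 5.671 − 1 = 4.671 and Ki = 0.290/4.671 = 0.0621 nM.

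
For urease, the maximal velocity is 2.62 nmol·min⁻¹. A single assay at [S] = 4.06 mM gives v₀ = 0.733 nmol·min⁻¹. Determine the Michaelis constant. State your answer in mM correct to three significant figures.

10.5 mM

v/Vmax = 0.733/2.62 = 0.2798 = [S]/(Km+[S]).
So Km + [S] = [S]/0.2798 = 14.51 mM, giving Km = 14.51 − 4.06 = 10.5 mM.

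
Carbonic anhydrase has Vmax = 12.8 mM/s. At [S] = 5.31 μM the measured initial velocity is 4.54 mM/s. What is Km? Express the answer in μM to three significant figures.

9.66 μM

v/Vmax = 4.54/12.8 = 0.3547 = [S]/(Km+[S]).
So Km + [S] = [S]/0.3547 = 14.97 μM, giving Km = 14.97 − 5.31 = 9.66 μM.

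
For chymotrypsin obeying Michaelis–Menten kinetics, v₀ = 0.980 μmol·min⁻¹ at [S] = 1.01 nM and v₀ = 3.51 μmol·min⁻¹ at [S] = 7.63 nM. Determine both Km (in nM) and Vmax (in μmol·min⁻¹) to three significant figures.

Km = 4.96 nM; Vmax = 5.79 μmol·min⁻¹

From v = Vmax[S]/(Km+[S]), each point gives Vmax = v(Km+[S])/[S].
Equating: 0.980(Km+1.01)/1.01 = 3.51(Km+7.63)/7.63.
0.9703·Km + 0.980 = 0.4600·Km + 3.51, so (0.9703 − 0.4600)·Km = 3.51 − 0.980.
Km = 2.530/0.5103 = 4.96 nM; then Vmax = 0.980(4.96+1.01)/1.01 = 5.79 μmol·min⁻¹.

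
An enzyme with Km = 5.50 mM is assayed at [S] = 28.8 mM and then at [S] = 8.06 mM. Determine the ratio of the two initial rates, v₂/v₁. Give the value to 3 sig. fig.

0.708

Since Vmax cancels, v₂/v₁ = [S]₂(Km+[S]₁) / [S]₁(Km+[S]₂).
= 8.06×(5.50+28.8) / (28.8×(5.50+8.06)) = 276.5/390.5 = 0.708.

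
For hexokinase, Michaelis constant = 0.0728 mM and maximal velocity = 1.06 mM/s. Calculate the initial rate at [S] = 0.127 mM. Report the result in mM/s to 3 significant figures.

0.674 mM/s

v = Vmax·[S]/(Km + [S]) = 1.06 × 0.127 / (0.0728 + 0.127)
  = 0.1346 / 0.1998 = 0.674 mM/s.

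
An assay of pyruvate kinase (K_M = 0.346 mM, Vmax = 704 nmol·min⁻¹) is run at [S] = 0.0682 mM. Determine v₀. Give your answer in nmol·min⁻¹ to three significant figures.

116 nmol·min⁻¹

[S]/(Km+[S]) = 0.0682/0.4142 = 0.1647, the fractional saturation.
v = 0.1647 × Vmax = 0.1647 × 704 = 116 nmol·min⁻¹.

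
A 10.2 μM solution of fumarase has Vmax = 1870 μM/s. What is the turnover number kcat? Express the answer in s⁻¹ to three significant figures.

kcat = Vmax/[E]total = 1870 μM/s / 10.2 μM = 183 s⁻¹.

183 s⁻¹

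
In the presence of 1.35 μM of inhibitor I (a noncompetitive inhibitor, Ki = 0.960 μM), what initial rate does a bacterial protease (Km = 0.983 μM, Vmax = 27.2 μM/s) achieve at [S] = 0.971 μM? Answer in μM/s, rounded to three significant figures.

With α = 1 + [I]/Ki = 1 + 1.35/0.960 = 2.406, the noncompetitive rate law is v = (Vmax/α)·[S] / (Km + [S]).
v = (27.2/2.406)×0.971 / (0.983 + 0.971) = 10.98/1.954 = 5.62 μM/s.

5.62 μM/s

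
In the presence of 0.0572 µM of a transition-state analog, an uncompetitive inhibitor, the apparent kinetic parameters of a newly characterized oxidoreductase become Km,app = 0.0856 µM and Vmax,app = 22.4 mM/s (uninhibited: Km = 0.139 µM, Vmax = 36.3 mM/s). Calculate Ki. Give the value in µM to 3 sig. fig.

Uncompetitive: Vmax,app = Vmax/α (and Km,app = Km/α) with α = 1 + [I]/Ki.
α = Vmax/Vmax,app = 36.3/22.4 = 1.621.
Ki = [I]/(α − 1) = 0.0572/0.6205 = 0.0922 µM.

0.0922 µM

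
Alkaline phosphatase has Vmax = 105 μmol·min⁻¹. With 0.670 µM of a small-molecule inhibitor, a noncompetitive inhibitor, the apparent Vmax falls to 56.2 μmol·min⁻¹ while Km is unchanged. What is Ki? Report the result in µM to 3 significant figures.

Noncompetitive: Vmax,app = Vmax/α with α = 1 + [I]/Ki.
α = Vmax/Vmax,app = 105/56.2 = 1.868.
Ki = [I]/(α − 1) = 0.670/0.8683 = 0.772 µM.

0.772 µM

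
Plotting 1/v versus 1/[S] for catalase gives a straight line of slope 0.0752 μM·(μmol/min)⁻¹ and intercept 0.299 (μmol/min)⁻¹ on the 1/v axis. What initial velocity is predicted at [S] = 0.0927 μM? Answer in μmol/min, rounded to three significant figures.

0.901 μmol/min

The y-intercept is 1/Vmax, so Vmax = 1/0.299 = 3.34 μmol/min.
The slope is Km/Vmax, so Km = 0.0752 × 3.34 = 0.252 μM.
Then v = 3.34 × 0.0927/(0.252 + 0.0927) = 0.901 μmol/min.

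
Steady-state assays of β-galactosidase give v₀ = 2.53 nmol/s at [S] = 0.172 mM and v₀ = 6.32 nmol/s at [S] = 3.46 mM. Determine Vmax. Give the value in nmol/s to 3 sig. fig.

6.86 nmol/s

From v = Vmax[S]/(Km+[S]), each point gives Vmax = v(Km+[S])/[S].
Equating: 2.53(Km+0.172)/0.172 = 6.32(Km+3.46)/3.46.
14.71·Km + 2.53 = 1.827·Km + 6.32, so (14.71 − 1.827)·Km = 6.32 − 2.53.
Km = 3.790/12.88 = 0.294 mM; then Vmax = 2.53(0.294+0.172)/0.172 = 6.86 nmol/s.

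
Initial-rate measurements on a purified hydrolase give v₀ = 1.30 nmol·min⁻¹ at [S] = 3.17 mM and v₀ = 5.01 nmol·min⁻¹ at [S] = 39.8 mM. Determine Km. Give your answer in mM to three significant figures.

13.1 mM

In reciprocal form, 1/v = (Km/Vmax)·(1/[S]) + 1/Vmax. The two points give (1/[S], 1/v) = (0.3155, 0.7692) and (0.02513, 0.1996).
Slope = (0.7692 − 0.1996)/(0.3155 − 0.02513) = 1.962; intercept = 0.7692 − 1.962×0.3155 = 0.1503.
Vmax = 1/intercept = 6.65 nmol·min⁻¹; Km = slope × Vmax = 1.962 × 6.65 = 13.1 mM.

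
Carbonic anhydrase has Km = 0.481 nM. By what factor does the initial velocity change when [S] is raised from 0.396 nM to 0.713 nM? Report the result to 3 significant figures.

1.32

The fractional saturations are [S]/(Km+[S]) = 0.396/0.8770 = 0.4515 and 0.713/1.194 = 0.5972.
v₂/v₁ is just their ratio: 0.5972/0.4515 = 1.32.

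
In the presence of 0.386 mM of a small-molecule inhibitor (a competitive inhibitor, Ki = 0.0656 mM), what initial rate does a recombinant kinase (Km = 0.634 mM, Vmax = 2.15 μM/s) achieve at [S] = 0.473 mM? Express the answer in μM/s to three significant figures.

With α = 1 + [I]/Ki = 1 + 0.386/0.0656 = 6.884, the competitive rate law is v = Vmax[S] / (αKm + [S]).
v = 2.15×0.473 / (6.884×0.634 + 0.473) = 1.017/4.838 = 0.210 μM/s.

0.210 μM/s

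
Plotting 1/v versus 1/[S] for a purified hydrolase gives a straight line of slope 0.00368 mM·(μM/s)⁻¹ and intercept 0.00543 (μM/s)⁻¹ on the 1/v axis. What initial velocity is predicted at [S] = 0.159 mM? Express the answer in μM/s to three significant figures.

35.0 μM/s

The y-intercept is 1/Vmax, so Vmax = 1/0.00543 = 184 μM/s.
The slope is Km/Vmax, so Km = 0.00368 × 184 = 0.678 mM.
Then v = 184 × 0.159/(0.678 + 0.159) = 35.0 μM/s.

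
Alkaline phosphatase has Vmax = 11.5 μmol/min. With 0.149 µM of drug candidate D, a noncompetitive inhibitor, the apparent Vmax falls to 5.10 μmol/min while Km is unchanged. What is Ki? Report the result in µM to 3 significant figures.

0.119 µM

Noncompetitive: Vmax,app = Vmax/α with α = 1 + [I]/Ki.
α = Vmax/Vmax,app = 11.5/5.10 = 2.255.
Ki = [I]/(α − 1) = 0.149/1.255 = 0.119 µM.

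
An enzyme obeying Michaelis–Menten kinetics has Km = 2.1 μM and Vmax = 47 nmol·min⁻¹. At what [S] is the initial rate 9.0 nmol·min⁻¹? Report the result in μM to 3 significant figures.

0.497 μM

Rearranging v = Vmax[S]/(Km+[S]) gives [S] = Km·v/(Vmax − v).
[S] = 2.1 × 9.0 / (47 − 9.0) = 18.90/38.00 = 0.497 μM.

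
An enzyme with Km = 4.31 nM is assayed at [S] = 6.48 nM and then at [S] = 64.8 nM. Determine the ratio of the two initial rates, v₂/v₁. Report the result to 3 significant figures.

The fractional saturations are [S]/(Km+[S]) = 6.48/10.79 = 0.6006 and 64.8/69.11 = 0.9376.
v₂/v₁ is just their ratio: 0.9376/0.6006 = 1.56.

1.56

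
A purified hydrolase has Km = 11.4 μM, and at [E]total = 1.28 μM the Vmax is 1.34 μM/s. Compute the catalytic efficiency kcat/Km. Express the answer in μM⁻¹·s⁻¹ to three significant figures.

0.0918 μM⁻¹·s⁻¹

kcat = Vmax/[E]total = 1.34/1.28 = 1.05 s⁻¹.
kcat/Km = 1.05/11.4 = 0.0918 μM⁻¹·s⁻¹.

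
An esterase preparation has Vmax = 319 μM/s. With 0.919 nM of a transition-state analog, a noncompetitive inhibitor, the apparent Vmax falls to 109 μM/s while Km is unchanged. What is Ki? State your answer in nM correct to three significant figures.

Noncompetitive: Vmax,app = Vmax/α with α = 1 + [I]/Ki.
α = Vmax/Vmax,app = 319/109 = 2.927.
Since α = 1 + [I]/Ki, [I]/Ki = 2.927 − 1 = 1.927 and Ki = 0.919/1.927 = 0.477 nM.

0.477 nM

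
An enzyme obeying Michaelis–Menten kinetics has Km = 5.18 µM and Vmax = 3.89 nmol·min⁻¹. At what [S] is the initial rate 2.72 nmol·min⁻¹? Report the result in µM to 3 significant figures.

The required fractional saturation is v/Vmax = 2.72/3.89 = 0.6992.
Then [S]/(Km+[S]) = 0.6992 ⇒ [S] = 5.18 × 0.6992/(1 − 0.6992) = 12.0 µM.

12.0 µM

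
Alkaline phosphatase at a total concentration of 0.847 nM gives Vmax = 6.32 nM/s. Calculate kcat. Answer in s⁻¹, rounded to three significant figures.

kcat = Vmax/[E]total = 6.32 nM/s / 0.847 nM = 7.46 s⁻¹.

7.46 s⁻¹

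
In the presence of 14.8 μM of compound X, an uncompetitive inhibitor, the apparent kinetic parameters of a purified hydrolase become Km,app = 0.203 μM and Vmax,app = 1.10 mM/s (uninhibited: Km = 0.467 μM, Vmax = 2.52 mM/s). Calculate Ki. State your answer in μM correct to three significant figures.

11.5 μM

Uncompetitive: Vmax,app = Vmax/α (and Km,app = Km/α) with α = 1 + [I]/Ki.
α = Vmax/Vmax,app = 2.52/1.10 = 2.291.
Ki = [I]/(α − 1) = 14.8/1.291 = 11.5 μM.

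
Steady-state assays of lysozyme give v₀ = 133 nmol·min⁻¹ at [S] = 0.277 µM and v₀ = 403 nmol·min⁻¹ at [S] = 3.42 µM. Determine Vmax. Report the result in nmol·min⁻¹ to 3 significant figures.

491 nmol·min⁻¹

In reciprocal form, 1/v = (Km/Vmax)·(1/[S]) + 1/Vmax. The two points give (1/[S], 1/v) = (3.610, 0.007519) and (0.2924, 0.002481).
Slope = (0.007519 − 0.002481)/(3.610 − 0.2924) = 0.001518; intercept = 0.007519 − 0.001518×3.610 = 0.002037.
Vmax = 1/intercept = 491 nmol·min⁻¹; Km = slope × Vmax = 0.001518 × 491 = 0.745 µM.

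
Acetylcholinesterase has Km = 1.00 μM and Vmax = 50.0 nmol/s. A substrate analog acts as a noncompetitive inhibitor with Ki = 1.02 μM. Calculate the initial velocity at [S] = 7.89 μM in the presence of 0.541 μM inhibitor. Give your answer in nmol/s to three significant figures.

α = 1 + [I]/Ki = 1 + 0.541/1.02 = 1.530.
For a noncompetitive inhibitor, Vmax is reduced to Vmax/α while Km is unchanged: Km,app = 1.00 μM, Vmax,app = 32.7 nmol/s.
v = Vmax,app·[S]/(Km,app + [S]) = 32.7 × 7.89/(1.00 + 7.89) = 29.0 nmol/s.

29.0 nmol/s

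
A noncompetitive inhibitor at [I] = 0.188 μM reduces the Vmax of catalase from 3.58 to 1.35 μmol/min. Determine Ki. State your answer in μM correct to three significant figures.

0.114 μM

Noncompetitive: Vmax,app = Vmax/α with α = 1 + [I]/Ki.
α = Vmax/Vmax,app = 3.58/1.35 = 2.652.
Ki = [I]/(α − 1) = 0.188/1.652 = 0.114 μM.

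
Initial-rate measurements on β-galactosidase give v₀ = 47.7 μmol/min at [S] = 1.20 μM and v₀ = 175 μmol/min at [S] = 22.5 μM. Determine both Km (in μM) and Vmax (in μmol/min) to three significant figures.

Km = 3.98 μM; Vmax = 206 μmol/min

From v = Vmax[S]/(Km+[S]), each point gives Vmax = v(Km+[S])/[S].
Equating: 47.7(Km+1.20)/1.20 = 175(Km+22.5)/22.5.
39.75·Km + 47.7 = 7.778·Km + 175, so (39.75 − 7.778)·Km = 175 − 47.7.
Km = 127.3/31.97 = 3.98 μM; then Vmax = 47.7(3.98+1.20)/1.20 = 206 μmol/min.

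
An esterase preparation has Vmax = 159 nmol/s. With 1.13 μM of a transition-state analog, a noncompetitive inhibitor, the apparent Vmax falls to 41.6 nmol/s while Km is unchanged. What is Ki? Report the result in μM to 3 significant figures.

0.400 μM

Noncompetitive: Vmax,app = Vmax/α with α = 1 + [I]/Ki.
α = Vmax/Vmax,app = 159/41.6 = 3.822.
Ki = [I]/(α − 1) = 1.13/2.822 = 0.400 μM.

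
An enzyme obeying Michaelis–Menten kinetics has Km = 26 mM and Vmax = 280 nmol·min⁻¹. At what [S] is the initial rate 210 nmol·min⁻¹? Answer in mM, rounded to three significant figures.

78.0 mM

The required fractional saturation is v/Vmax = 210/280 = 0.7500.
Then [S]/(Km+[S]) = 0.7500 ⇒ [S] = 26 × 0.7500/(1 − 0.7500) = 78.0 mM.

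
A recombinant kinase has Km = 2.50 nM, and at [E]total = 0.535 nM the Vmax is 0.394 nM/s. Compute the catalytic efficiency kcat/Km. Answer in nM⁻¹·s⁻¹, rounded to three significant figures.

kcat = Vmax/[E]total = 0.394/0.535 = 0.736 s⁻¹.
kcat/Km = 0.736/2.50 = 0.295 nM⁻¹·s⁻¹.

0.295 nM⁻¹·s⁻¹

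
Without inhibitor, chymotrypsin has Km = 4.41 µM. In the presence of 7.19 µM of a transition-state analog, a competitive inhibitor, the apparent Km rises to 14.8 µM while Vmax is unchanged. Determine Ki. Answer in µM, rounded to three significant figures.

3.05 µM

Competitive: Km,app = α·Km with α = 1 + [I]/Ki.
α = Km,app/Km = 14.8/4.41 = 3.356.
Since α = 1 + [I]/Ki, [I]/Ki = 3.356 − 1 = 2.356 and Ki = 7.19/2.356 = 3.05 µM.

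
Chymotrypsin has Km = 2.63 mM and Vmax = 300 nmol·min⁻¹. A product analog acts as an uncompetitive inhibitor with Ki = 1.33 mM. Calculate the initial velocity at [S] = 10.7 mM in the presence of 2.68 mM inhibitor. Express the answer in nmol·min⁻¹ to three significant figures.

With α = 1 + [I]/Ki = 1 + 2.68/1.33 = 3.015, the uncompetitive rate law is v = (Vmax/α)·[S] / (Km/α + [S]).
v = (300/3.015)×10.7 / (2.63/3.015 + 10.7) = 1065/11.57 = 92.0 nmol·min⁻¹.

92.0 nmol·min⁻¹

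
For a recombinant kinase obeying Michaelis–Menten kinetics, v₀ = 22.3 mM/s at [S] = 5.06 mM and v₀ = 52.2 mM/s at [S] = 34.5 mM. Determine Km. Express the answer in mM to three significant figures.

10.3 mM

From v = Vmax[S]/(Km+[S]), each point gives Vmax = v(Km+[S])/[S].
Equating: 22.3(Km+5.06)/5.06 = 52.2(Km+34.5)/34.5.
4.407·Km + 22.3 = 1.513·Km + 52.2, so (4.407 − 1.513)·Km = 52.2 − 22.3.
Km = 29.90/2.894 = 10.3 mM; then Vmax = 22.3(10.3+5.06)/5.06 = 67.8 mM/s.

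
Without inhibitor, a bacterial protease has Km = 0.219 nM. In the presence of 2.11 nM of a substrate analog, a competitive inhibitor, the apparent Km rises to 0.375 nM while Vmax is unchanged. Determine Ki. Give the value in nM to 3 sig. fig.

2.96 nM

Competitive: Km,app = α·Km with α = 1 + [I]/Ki.
α = Km,app/Km = 0.375/0.219 = 1.712.
Ki = [I]/(α − 1) = 2.11/0.7123 = 2.96 nM.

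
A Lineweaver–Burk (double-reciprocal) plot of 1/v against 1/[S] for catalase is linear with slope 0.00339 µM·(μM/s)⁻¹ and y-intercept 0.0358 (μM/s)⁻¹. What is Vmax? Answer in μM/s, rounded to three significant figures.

The y-intercept of a Lineweaver–Burk plot equals 1/Vmax, so Vmax = 1/0.0358 = 27.9 μM/s.

27.9 μM/s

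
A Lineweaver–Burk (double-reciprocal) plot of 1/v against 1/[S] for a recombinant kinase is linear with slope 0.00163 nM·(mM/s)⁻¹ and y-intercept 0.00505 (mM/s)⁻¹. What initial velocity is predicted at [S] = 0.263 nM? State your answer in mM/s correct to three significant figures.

88.9 mM/s

The y-intercept is 1/Vmax, so Vmax = 1/0.00505 = 198 mM/s.
The slope is Km/Vmax, so Km = 0.00163 × 198 = 0.323 nM.
Then v = 198 × 0.263/(0.323 + 0.263) = 88.9 mM/s.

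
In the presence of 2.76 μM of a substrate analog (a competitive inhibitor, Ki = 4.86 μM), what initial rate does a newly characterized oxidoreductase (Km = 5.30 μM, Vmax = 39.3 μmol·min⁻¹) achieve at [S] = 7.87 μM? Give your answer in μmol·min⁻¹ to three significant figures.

With α = 1 + [I]/Ki = 1 + 2.76/4.86 = 1.568, the competitive rate law is v = Vmax[S] / (αKm + [S]).
v = 39.3×7.87 / (1.568×5.30 + 7.87) = 309.3/16.18 = 19.1 μmol·min⁻¹.

19.1 μmol·min⁻¹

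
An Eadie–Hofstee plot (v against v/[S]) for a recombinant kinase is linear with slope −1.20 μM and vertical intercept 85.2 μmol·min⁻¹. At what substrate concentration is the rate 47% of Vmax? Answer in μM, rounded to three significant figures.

The Eadie–Hofstee slope gives Km = 1.20 μM (slope = −Km).
v/Vmax = [S]/(Km+[S]) = 0.47 ⇒ [S] = Km·0.47/(1−0.47) = 1.20 × 0.8868 = 1.06 μM.

1.06 μM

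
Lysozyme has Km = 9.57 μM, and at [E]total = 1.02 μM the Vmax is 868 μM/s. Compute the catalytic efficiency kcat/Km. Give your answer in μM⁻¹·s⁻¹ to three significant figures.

kcat = Vmax/[E]total = 868/1.02 = 851 s⁻¹.
kcat/Km = 851/9.57 = 88.9 μM⁻¹·s⁻¹.

88.9 μM⁻¹·s⁻¹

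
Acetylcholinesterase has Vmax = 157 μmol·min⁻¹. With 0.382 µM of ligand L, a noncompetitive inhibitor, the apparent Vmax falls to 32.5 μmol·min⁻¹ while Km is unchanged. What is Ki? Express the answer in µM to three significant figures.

Noncompetitive: Vmax,app = Vmax/α with α = 1 + [I]/Ki.
α = Vmax/Vmax,app = 157/32.5 = 4.831.
Ki = [I]/(α − 1) = 0.382/3.831 = 0.0997 µM.

0.0997 µM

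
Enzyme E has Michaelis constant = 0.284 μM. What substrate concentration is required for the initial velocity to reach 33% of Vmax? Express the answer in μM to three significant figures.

v/Vmax = [S]/(Km+[S]) = 0.33, so [S] = Km·0.33/(1 − 0.33) = 0.284 × 0.4925.
[S] = 0.140 μM.

0.140 μM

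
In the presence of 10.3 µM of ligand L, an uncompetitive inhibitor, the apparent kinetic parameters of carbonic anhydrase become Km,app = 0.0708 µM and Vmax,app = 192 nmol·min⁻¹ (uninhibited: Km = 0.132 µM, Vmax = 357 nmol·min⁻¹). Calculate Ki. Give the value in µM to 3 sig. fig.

12.0 µM

Uncompetitive: Vmax,app = Vmax/α (and Km,app = Km/α) with α = 1 + [I]/Ki.
α = Vmax/Vmax,app = 357/192 = 1.859.
Ki = [I]/(α − 1) = 10.3/0.8594 = 12.0 µM.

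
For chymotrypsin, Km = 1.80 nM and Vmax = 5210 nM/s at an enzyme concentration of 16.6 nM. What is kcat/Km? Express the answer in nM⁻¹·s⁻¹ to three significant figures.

kcat = Vmax/[E]total = 5210/16.6 = 314 s⁻¹.
kcat/Km = 314/1.80 = 174 nM⁻¹·s⁻¹.

174 nM⁻¹·s⁻¹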